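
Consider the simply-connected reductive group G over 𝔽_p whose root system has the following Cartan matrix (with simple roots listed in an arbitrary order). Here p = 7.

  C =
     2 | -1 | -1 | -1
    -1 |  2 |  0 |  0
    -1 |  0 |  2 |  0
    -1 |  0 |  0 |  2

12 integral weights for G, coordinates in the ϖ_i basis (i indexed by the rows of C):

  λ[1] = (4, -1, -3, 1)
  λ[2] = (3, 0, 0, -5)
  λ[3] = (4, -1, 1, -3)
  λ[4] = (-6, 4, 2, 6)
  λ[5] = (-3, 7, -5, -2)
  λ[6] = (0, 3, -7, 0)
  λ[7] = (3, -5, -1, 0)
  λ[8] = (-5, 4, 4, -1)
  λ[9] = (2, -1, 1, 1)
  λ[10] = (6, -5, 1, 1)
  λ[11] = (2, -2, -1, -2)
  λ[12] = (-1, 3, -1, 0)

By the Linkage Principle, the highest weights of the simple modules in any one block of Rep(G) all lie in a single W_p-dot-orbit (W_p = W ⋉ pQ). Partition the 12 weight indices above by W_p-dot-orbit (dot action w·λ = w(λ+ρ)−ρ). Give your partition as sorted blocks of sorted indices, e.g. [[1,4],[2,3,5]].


D_4 Cartan matrix, 4 simple roots permuted; ρ=(1,1,1,1).

λ_j+ρ reflected into Ā_7 (⟨·,θ^∨⟩≤7); 4-tuples as given:

  λ_1+ρ ↦ (0, 0, 2, 2) · λ_2+ρ ↦ (0, 1, 1, 4) · λ_3+ρ ↦ (0, 0, 2, 2) · λ_4+ρ ↦ (0, 0, 2, 2) · λ_5+ρ ↦ (0, 1, 1, 4) · λ_6+ρ ↦ (0, 1, 1, 4) · λ_7+ρ ↦ (0, 4, 0, 1) · λ_8+ρ ↦ (0, 1, 1, 4) · λ_9+ρ ↦ (0, 0, 2, 2) · λ_10+ρ ↦ (0, 0, 2, 2) · λ_11+ρ ↦ (1, 1, 0, 1) · λ_12+ρ ↦ (0, 4, 0, 1)

Linkage partition of the 12 weights (4 classes, p=7):

[[1, 3, 4, 9, 10], [2, 5, 6, 8], [7, 12], [11]]


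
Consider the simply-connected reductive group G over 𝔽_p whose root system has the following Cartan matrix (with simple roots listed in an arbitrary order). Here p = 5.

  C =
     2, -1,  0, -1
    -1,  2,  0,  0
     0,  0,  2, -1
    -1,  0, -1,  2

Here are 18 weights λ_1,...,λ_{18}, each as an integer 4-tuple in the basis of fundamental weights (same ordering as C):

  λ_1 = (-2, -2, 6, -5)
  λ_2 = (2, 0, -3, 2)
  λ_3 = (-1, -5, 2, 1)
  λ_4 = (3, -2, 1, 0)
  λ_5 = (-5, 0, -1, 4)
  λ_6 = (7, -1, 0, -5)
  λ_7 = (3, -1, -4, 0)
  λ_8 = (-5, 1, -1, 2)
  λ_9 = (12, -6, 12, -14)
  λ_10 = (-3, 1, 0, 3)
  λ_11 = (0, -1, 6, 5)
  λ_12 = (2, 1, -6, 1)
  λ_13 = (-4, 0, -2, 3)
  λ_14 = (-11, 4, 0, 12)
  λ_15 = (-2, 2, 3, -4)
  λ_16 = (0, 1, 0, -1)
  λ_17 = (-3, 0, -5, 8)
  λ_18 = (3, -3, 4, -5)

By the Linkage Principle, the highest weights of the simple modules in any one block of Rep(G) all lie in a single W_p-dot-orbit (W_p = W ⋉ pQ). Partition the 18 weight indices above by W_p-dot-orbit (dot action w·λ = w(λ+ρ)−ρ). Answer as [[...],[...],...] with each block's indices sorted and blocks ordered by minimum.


Type A_4, rank 4, |W|=120; reorder rows/cols to standard.

Each λ_j+ρ reduced to Ā_5; 4-tuples below use C's row order:

    λ_1+ρ ↦ (1, 2, 1, 0)
    λ_2+ρ ↦ (2, 1, 0, 1)
    λ_3+ρ ↦ (2, 0, 1, 2)
    λ_4+ρ ↦ (2, 1, 0, 1)
    λ_5+ρ ↦ (1, 3, 0, 1)
    λ_6+ρ ↦ (1, 3, 0, 1)
    λ_7+ρ ↦ (2, 0, 1, 2)
    λ_8+ρ ↦ (1, 2, 1, 0)
    λ_9+ρ ↦ (0, 0, 0, 3)
    λ_10+ρ ↦ (2, 0, 1, 2)
    λ_11+ρ ↦ (1, 2, 1, 0)
    λ_12+ρ ↦ (0, 0, 0, 3)
    λ_13+ρ ↦ (1, 2, 1, 0)
    λ_14+ρ ↦ (1, 3, 0, 1)
    λ_15+ρ ↦ (2, 1, 0, 1)
    λ_16+ρ ↦ (1, 2, 1, 0)
    λ_17+ρ ↦ (2, 1, 0, 1)
    λ_18+ρ ↦ (2, 0, 1, 2)

These 18 weights hit 5 W_5-dot-orbits; sizes (5, 4, 4, 3, 2):

[[1, 8, 11, 13, 16], [2, 4, 15, 17], [3, 7, 10, 18], [5, 6, 14], [9, 12]]


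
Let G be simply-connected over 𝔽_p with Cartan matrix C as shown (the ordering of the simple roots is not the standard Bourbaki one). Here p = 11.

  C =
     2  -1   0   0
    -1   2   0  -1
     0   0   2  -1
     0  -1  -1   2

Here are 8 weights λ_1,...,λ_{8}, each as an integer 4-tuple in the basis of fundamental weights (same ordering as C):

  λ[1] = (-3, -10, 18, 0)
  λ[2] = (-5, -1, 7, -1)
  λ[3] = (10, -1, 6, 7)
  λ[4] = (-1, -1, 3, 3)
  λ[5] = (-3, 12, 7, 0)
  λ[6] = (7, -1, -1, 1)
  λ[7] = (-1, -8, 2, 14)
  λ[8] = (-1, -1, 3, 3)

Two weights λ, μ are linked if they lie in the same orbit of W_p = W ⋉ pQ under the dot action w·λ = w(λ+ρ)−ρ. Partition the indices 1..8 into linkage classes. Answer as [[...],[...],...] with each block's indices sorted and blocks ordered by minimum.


Cartan matrix: type A_4 (|W|=120); un-permuting the 4 rows.

λ_j+ρ reflected into Ā_11 (⟨·,θ^∨⟩≤11); 4-tuples as given:

  [1] (8, 0, 0, 2);  [2] (0, 0, 4, 4);  [3] (0, 0, 4, 4);  [4] (0, 0, 4, 4);  [5] (8, 0, 0, 2);  [6] (8, 0, 0, 2);  [7] (0, 0, 4, 4);  [8] (0, 0, 4, 4)

2 distinct reps among the 8 weights ⇒ 2 W_11-linkage classes:

[[1, 5, 6], [2, 3, 4, 7, 8]]


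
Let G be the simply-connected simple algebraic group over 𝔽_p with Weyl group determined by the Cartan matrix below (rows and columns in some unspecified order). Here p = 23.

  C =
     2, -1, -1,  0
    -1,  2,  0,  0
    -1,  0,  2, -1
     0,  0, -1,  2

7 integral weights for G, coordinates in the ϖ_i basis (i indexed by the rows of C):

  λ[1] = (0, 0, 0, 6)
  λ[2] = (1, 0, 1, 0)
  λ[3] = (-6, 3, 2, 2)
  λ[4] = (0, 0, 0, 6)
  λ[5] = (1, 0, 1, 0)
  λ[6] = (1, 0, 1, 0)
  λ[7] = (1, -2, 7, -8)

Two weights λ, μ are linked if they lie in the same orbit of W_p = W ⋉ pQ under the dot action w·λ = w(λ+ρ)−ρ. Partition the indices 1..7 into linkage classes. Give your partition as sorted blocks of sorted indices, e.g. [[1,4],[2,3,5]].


A_4 Cartan matrix, 4 simple roots permuted; ρ=(1,1,1,1).

Alcove-folded reps (p=23, 7 weights, presented ϖ-order):

  λ_1+ρ ↦ (1, 1, 1, 7)
  λ_2+ρ ↦ (2, 1, 2, 1)
  λ_3+ρ ↦ (2, 1, 2, 1)
  λ_4+ρ ↦ (1, 1, 1, 7)
  λ_5+ρ ↦ (2, 1, 2, 1)
  λ_6+ρ ↦ (2, 1, 2, 1)
  λ_7+ρ ↦ (1, 1, 1, 7)

The 7 indices split into 2 linkage classes (same alcove rep ⇔ same W_23-dot-orbit):

[[1, 4, 7], [2, 3, 5, 6]]


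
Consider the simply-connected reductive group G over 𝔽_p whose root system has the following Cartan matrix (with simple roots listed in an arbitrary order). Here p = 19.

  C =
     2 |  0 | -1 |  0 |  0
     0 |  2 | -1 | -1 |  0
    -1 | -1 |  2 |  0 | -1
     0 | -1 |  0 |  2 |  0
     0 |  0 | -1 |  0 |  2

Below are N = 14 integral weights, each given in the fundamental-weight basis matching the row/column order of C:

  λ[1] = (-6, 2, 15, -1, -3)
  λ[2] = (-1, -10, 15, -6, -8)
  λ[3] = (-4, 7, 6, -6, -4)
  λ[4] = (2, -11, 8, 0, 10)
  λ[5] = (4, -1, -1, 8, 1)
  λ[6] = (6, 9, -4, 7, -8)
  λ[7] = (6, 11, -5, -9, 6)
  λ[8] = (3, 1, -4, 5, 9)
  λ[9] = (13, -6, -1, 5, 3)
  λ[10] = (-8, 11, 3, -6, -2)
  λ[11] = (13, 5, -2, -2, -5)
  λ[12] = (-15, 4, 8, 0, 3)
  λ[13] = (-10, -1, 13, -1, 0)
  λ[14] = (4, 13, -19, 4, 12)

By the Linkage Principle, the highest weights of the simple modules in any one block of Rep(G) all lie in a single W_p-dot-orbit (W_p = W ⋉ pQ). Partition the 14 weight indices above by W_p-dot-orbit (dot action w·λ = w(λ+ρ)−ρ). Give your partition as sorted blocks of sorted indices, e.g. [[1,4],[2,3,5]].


Root system D_5: the 5×5 matrix C matches after relabeling.

Alcove-folded reps (p=19, 14 weights, presented ϖ-order):

  λ_1 → (5, 0, 0, 9, 2) · λ_2 → (5, 0, 0, 9, 2) · λ_3 → (3, 3, 1, 5, 3) · λ_4 → (1, 1, 2, 5, 7) · λ_5 → (5, 0, 0, 9, 2) · λ_6 → (3, 3, 1, 5, 3) · λ_7 → (3, 3, 1, 5, 3) · λ_8 → (1, 1, 2, 5, 7) · λ_9 → (9, 0, 4, 1, 1) · λ_10 → (3, 3, 1, 5, 3) · λ_11 → (9, 0, 4, 1, 1) · λ_12 → (9, 0, 4, 1, 1) · λ_13 → (9, 0, 4, 1, 1) · λ_14 → (9, 0, 4, 1, 1)

Grouping the 14 weights by Ā_19-representative: 4 linkage classes.

[[1, 2, 5], [3, 6, 7, 10], [4, 8], [9, 11, 12, 13, 14]]


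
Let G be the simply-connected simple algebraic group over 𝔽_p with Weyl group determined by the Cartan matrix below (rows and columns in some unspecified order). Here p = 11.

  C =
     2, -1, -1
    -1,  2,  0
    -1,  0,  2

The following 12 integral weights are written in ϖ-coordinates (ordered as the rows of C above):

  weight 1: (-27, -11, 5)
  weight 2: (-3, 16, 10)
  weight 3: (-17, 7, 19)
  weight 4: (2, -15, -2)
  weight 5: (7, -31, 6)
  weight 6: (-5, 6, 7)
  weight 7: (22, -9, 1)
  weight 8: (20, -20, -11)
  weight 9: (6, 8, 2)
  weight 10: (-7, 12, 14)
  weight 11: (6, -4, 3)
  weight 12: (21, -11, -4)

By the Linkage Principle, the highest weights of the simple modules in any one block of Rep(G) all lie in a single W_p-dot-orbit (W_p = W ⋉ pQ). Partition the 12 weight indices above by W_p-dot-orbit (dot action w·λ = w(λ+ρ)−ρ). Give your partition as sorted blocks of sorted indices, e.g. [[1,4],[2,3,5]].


Type A_3, rank 3, |W|=24; reorder rows/cols to standard.

Folding the 12 weights λ_j+ρ into Ā_11 (reps in the given 3-coord order):

  1: (2, 1, 5) · 2: (0, 4, 2) · 3: (2, 1, 5) · 4: (0, 1, 8) · 5: (4, 3, 4) · 6: (4, 3, 4) · 7: (2, 1, 5) · 8: (0, 1, 8) · 9: (2, 1, 5) · 10: (0, 4, 2) · 11: (4, 3, 4) · 12: (0, 1, 8)

4 distinct reps among the 12 weights ⇒ 4 W_11-linkage classes:

[[1, 3, 7, 9], [2, 10], [4, 8, 12], [5, 6, 11]]


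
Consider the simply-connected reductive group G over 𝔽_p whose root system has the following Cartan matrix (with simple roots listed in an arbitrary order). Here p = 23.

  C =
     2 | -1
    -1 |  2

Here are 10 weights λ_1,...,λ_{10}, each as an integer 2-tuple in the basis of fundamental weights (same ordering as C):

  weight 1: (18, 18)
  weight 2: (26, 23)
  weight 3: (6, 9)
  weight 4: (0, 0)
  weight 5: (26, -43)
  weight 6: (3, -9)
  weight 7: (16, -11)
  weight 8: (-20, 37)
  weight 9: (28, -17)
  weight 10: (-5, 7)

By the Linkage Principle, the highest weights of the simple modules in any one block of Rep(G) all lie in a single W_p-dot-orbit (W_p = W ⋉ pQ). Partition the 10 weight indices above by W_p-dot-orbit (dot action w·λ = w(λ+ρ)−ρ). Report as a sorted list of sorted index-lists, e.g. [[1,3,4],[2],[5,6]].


Root system A_2: the 2×2 matrix C matches after relabeling.

λ_j+ρ reflected into Ā_23 (⟨·,θ^∨⟩≤23); 2-tuples as given:

  [1] (4, 4) · [2] (4, 1) · [3] (7, 10) · [4] (1, 1) · [5] (4, 4) · [6] (4, 4) · [7] (7, 10) · [8] (4, 4) · [9] (7, 10) · [10] (4, 4)

The 10 indices split into 4 linkage classes (same alcove rep ⇔ same W_23-dot-orbit):

[[1, 5, 6, 8, 10], [2], [3, 7, 9], [4]]


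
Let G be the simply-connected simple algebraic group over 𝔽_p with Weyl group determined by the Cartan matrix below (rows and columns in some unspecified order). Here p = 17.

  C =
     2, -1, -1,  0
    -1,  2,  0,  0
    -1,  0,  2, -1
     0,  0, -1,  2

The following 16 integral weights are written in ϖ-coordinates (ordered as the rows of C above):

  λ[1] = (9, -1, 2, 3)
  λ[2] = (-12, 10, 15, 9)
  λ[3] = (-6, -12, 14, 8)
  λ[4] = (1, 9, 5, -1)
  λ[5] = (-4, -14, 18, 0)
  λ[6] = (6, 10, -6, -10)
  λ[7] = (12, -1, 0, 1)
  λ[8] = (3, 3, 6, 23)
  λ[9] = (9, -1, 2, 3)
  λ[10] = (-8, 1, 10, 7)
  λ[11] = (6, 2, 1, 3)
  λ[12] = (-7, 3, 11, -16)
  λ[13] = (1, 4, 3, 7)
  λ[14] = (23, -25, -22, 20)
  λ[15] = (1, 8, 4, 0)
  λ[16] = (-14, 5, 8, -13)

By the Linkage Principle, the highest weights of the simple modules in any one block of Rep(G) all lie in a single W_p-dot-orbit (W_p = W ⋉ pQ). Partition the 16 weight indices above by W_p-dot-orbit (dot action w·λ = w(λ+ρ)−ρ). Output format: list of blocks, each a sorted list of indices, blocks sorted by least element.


Type A_4, rank 4, |W|=120; reorder rows/cols to standard.

Alcove-folded reps (p=17, 16 weights, presented ϖ-order):

  λ_1 → (10, 0, 3, 4)
  λ_2 → (2, 9, 5, 1)
  λ_3 → (8, 2, 1, 1)
  λ_4 → (2, 9, 5, 1)
  λ_5 → (13, 0, 1, 2)
  λ_6 → (7, 3, 2, 4)
  λ_7 → (13, 0, 1, 2)
  λ_8 → (7, 3, 2, 4)
  λ_9 → (10, 0, 3, 4)
  λ_10 → (2, 3, 4, 6)
  λ_11 → (7, 3, 2, 4)
  λ_12 → (2, 3, 4, 6)
  λ_13 → (2, 3, 4, 6)
  λ_14 → (10, 0, 3, 4)
  λ_15 → (2, 9, 5, 1)
  λ_16 → (7, 3, 2, 4)

These 16 weights hit 6 W_17-dot-orbits; sizes (3, 3, 1, 2, 4, 3):

[[1, 9, 14], [2, 4, 15], [3], [5, 7], [6, 8, 11, 16], [10, 12, 13]]


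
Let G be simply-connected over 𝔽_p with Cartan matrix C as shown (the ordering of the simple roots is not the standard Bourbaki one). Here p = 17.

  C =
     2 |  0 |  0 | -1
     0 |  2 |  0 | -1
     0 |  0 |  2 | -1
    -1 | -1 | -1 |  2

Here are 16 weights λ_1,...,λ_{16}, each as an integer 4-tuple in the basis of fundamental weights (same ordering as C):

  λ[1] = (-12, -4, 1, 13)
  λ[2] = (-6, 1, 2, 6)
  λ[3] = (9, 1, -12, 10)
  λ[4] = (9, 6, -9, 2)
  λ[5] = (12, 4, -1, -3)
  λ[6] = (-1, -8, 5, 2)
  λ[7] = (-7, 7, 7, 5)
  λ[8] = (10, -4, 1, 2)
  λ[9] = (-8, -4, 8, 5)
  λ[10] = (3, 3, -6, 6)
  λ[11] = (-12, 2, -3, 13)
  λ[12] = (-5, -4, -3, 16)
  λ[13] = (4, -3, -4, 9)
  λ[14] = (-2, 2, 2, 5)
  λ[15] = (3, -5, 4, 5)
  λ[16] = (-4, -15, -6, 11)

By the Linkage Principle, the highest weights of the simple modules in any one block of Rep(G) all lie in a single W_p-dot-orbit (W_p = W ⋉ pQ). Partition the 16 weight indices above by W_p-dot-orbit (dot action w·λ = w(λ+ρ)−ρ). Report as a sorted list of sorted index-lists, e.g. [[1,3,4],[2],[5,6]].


Dynkin diagram of C (from the 6 off-diagonal −1 entries): D_4.

W_17-reps of the 16 weights in Ā_17 (same 4-coord order as C):

    λ_1+ρ ↦ (11, 3, 2, 0)
    λ_2+ρ ↦ (5, 2, 3, 2)
    λ_3+ρ ↦ (4, 4, 5, 2)
    λ_4+ρ ↦ (5, 2, 3, 2)
    λ_5+ρ ↦ (11, 3, 2, 0)
    λ_6+ρ ↦ (4, 3, 2, 0)
    λ_7+ρ ↦ (1, 3, 3, 5)
    λ_8+ρ ↦ (11, 3, 2, 0)
    λ_9+ρ ↦ (3, 1, 5, 3)
    λ_10+ρ ↦ (4, 4, 5, 2)
    λ_11+ρ ↦ (11, 3, 2, 0)
    λ_12+ρ ↦ (4, 3, 2, 0)
    λ_13+ρ ↦ (5, 2, 3, 2)
    λ_14+ρ ↦ (1, 3, 3, 5)
    λ_15+ρ ↦ (4, 4, 5, 2)
    λ_16+ρ ↦ (5, 2, 3, 2)

The 16 indices split into 6 linkage classes (same alcove rep ⇔ same W_17-dot-orbit):

[[1, 5, 8, 11], [2, 4, 13, 16], [3, 10, 15], [6, 12], [7, 14], [9]]


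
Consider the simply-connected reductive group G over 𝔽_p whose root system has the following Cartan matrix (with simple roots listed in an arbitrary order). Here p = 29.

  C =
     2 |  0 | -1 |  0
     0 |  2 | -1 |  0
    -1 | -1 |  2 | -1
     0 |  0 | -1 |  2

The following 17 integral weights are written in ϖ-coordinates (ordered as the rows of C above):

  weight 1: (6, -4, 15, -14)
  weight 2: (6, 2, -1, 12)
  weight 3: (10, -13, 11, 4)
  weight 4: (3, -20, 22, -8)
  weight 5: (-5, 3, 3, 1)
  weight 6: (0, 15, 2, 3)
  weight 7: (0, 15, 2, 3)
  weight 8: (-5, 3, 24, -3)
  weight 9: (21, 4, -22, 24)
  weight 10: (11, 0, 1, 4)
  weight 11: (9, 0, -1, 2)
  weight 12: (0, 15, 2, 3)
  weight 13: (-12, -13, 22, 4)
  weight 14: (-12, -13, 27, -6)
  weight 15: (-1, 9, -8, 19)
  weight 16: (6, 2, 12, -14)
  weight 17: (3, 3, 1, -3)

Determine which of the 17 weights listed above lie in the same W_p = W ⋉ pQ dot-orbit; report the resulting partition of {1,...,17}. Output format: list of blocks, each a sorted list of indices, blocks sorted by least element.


C ↔ D_4 under row/col permutation; |W(D_4)| = 192.

Folding the 17 weights λ_j+ρ into Ā_29 (reps in the given 4-coord order):

    λ_1+ρ ↦ (7, 3, 0, 13)
    λ_2+ρ ↦ (7, 3, 0, 13)
    λ_3+ρ ↦ (11, 12, 0, 5)
    λ_4+ρ ↦ (1, 16, 3, 4)
    λ_5+ρ ↦ (4, 4, 0, 2)
    λ_6+ρ ↦ (1, 16, 3, 4)
    λ_7+ρ ↦ (1, 16, 3, 4)
    λ_8+ρ ↦ (4, 4, 0, 2)
    λ_9+ρ ↦ (1, 16, 3, 4)
    λ_10+ρ ↦ (12, 1, 2, 5)
    λ_11+ρ ↦ (10, 1, 0, 3)
    λ_12+ρ ↦ (1, 16, 3, 4)
    λ_13+ρ ↦ (11, 12, 0, 5)
    λ_14+ρ ↦ (11, 12, 0, 5)
    λ_15+ρ ↦ (7, 3, 0, 13)
    λ_16+ρ ↦ (7, 3, 0, 13)
    λ_17+ρ ↦ (4, 4, 0, 2)

These 17 weights hit 6 W_29-dot-orbits; sizes (4, 3, 5, 3, 1, 1):

[[1, 2, 15, 16], [3, 13, 14], [4, 6, 7, 9, 12], [5, 8, 17], [10], [11]]


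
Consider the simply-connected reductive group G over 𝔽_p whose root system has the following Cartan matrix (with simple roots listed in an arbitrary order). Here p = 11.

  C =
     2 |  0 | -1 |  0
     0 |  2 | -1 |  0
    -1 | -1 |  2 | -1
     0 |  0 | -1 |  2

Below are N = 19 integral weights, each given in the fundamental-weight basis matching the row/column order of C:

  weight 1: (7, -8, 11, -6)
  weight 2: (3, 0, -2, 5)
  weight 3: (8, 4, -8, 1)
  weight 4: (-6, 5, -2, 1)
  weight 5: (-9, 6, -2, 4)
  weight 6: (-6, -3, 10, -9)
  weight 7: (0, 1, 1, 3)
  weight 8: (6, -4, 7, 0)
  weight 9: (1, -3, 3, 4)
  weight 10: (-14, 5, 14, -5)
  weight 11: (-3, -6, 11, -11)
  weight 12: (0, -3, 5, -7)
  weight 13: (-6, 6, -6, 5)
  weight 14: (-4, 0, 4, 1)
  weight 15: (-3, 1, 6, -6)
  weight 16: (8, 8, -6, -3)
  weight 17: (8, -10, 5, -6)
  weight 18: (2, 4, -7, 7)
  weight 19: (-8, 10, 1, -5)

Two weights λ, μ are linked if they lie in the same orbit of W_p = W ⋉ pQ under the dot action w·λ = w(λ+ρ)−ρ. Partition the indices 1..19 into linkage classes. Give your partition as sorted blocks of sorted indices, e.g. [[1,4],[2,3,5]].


Dynkin diagram of C (from the 6 off-diagonal −1 entries): D_4.

Ā_11 reps of the 19 weights (D_4, coords as presented):

  [1] (1, 2, 2, 4)
  [2] (3, 0, 1, 5)
  [3] (2, 2, 0, 5)
  [4] (1, 0, 1, 4)
  [5] (1, 2, 2, 4)
  [6] (1, 2, 2, 4)
  [7] (1, 2, 2, 4)
  [8] (1, 1, 1, 3)
  [9] (2, 2, 0, 5)
  [10] (1, 2, 2, 4)
  [11] (3, 0, 1, 5)
  [12] (1, 0, 1, 4)
  [13] (3, 1, 2, 2)
  [14] (3, 1, 2, 2)
  [15] (2, 2, 0, 5)
  [16] (2, 2, 0, 5)
  [17] (1, 1, 1, 3)
  [18] (3, 1, 2, 2)
  [19] (2, 2, 0, 5)

Linkage partition of the 19 weights (6 classes, p=11):

[[1, 5, 6, 7, 10], [2, 11], [3, 9, 15, 16, 19], [4, 12], [8, 17], [13, 14, 18]]


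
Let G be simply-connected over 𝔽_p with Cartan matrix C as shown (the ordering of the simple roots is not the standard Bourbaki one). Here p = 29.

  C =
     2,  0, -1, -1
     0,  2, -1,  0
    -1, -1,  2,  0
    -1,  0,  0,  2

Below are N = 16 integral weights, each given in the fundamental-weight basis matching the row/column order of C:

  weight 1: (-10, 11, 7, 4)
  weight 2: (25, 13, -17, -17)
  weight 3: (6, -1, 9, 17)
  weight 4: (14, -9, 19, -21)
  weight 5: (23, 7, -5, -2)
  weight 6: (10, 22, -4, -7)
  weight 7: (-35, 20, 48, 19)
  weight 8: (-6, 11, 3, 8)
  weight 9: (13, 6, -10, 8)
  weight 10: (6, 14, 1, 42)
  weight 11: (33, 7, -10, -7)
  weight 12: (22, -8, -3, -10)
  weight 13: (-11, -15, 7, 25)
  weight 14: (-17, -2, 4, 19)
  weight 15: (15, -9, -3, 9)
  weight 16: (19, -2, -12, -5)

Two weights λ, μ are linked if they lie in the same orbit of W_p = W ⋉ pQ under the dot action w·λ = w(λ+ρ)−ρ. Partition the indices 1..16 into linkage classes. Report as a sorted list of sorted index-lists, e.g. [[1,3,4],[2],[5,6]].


Type A_4, rank 4, |W|=120; reorder rows/cols to standard.

Alcove-folded reps (p=29, 16 weights, presented ϖ-order):

  λ_1+ρ ↦ (4, 11, 1, 4)
  λ_2+ρ ↦ (6, 2, 8, 10)
  λ_3+ρ ↦ (7, 6, 4, 12)
  λ_4+ρ ↦ (5, 2, 7, 9)
  λ_5+ρ ↦ (19, 4, 4, 1)
  λ_6+ρ ↦ (2, 18, 3, 4)
  λ_7+ρ ↦ (5, 2, 7, 9)
  λ_8+ρ ↦ (4, 11, 1, 4)
  λ_9+ρ ↦ (5, 2, 7, 9)
  λ_10+ρ ↦ (5, 2, 7, 9)
  λ_11+ρ ↦ (19, 4, 4, 1)
  λ_12+ρ ↦ (5, 2, 7, 9)
  λ_13+ρ ↦ (6, 2, 8, 10)
  λ_14+ρ ↦ (4, 11, 1, 4)
  λ_15+ρ ↦ (6, 2, 8, 10)
  λ_16+ρ ↦ (4, 11, 1, 4)

Grouping the 16 weights by Ā_29-representative: 6 linkage classes.

[[1, 8, 14, 16], [2, 13, 15], [3], [4, 7, 9, 10, 12], [5, 11], [6]]


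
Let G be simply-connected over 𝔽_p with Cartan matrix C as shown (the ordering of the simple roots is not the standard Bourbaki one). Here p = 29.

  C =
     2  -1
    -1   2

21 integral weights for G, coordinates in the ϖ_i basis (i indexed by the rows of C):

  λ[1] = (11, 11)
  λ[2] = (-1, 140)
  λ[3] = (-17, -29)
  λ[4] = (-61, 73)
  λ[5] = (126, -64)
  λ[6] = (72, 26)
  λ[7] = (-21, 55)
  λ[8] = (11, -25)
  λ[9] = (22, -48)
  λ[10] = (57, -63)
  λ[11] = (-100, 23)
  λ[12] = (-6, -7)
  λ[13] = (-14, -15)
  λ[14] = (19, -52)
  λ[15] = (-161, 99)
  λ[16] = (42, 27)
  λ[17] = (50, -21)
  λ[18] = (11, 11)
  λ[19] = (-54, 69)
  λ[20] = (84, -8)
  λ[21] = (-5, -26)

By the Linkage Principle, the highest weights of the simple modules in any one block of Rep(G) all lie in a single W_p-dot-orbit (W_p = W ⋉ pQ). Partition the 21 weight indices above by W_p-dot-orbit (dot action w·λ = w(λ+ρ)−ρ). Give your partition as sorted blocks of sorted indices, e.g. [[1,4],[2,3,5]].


C ↔ A_2 under row/col permutation; |W(A_2)| = 6.

Folding the 21 weights λ_j+ρ into Ā_29 (reps in the given 2-coord order):

  [1] (12, 12);  [2] (25, 4);  [3] (13, 1);  [4] (14, 13);  [5] (6, 5);  [6] (14, 13);  [7] (7, 2);  [8] (12, 12);  [9] (6, 5);  [10] (25, 4);  [11] (12, 12);  [12] (6, 5);  [13] (14, 13);  [14] (7, 2);  [15] (14, 13);  [16] (13, 1);  [17] (7, 2);  [18] (12, 12);  [19] (12, 12);  [20] (7, 2);  [21] (25, 4)

Partition of {1..21} into 6 W_29-dot-orbits:

[[1, 8, 11, 18, 19], [2, 10, 21], [3, 16], [4, 6, 13, 15], [5, 9, 12], [7, 14, 17, 20]]


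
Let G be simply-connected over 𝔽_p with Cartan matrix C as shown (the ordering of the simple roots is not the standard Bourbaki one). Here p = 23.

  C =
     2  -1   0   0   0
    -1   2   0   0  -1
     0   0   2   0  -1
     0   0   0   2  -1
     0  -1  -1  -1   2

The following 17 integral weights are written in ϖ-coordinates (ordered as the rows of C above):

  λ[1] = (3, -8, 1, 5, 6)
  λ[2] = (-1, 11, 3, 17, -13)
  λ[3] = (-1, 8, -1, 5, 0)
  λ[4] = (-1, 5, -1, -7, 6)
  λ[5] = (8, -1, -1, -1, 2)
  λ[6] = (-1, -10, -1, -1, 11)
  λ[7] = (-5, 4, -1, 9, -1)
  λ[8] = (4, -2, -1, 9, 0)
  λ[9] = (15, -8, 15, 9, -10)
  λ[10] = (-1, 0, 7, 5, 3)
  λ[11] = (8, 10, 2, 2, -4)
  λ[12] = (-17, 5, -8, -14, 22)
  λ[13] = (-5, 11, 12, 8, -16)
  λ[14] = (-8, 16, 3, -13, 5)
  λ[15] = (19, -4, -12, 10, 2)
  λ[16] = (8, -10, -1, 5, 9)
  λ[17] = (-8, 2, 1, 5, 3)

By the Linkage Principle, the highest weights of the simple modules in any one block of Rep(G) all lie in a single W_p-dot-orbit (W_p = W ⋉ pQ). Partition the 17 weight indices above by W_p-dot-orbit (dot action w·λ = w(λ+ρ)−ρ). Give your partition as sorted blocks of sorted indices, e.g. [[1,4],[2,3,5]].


Root system D_5: the 5×5 matrix C matches after relabeling.

λ_j+ρ reflected into Ā_23 (⟨·,θ^∨⟩≤23); 5-tuples as given:

  [1] (3, 4, 2, 6, 0)
  [2] (0, 0, 8, 6, 4)
  [3] (0, 6, 0, 6, 1)
  [4] (0, 6, 0, 6, 1)
  [5] (9, 0, 0, 0, 3)
  [6] (9, 0, 0, 0, 3)
  [7] (4, 1, 0, 10, 0)
  [8] (4, 1, 0, 10, 0)
  [9] (0, 6, 0, 6, 1)
  [10] (0, 0, 8, 6, 4)
  [11] (9, 0, 0, 0, 3)
  [12] (0, 6, 0, 6, 1)
  [13] (3, 4, 2, 6, 0)
  [14] (3, 4, 2, 6, 0)
  [15] (9, 0, 0, 0, 3)
  [16] (0, 6, 0, 6, 1)
  [17] (3, 4, 2, 6, 0)

Partition of {1..17} into 5 W_23-dot-orbits:

[[1, 13, 14, 17], [2, 10], [3, 4, 9, 12, 16], [5, 6, 11, 15], [7, 8]]


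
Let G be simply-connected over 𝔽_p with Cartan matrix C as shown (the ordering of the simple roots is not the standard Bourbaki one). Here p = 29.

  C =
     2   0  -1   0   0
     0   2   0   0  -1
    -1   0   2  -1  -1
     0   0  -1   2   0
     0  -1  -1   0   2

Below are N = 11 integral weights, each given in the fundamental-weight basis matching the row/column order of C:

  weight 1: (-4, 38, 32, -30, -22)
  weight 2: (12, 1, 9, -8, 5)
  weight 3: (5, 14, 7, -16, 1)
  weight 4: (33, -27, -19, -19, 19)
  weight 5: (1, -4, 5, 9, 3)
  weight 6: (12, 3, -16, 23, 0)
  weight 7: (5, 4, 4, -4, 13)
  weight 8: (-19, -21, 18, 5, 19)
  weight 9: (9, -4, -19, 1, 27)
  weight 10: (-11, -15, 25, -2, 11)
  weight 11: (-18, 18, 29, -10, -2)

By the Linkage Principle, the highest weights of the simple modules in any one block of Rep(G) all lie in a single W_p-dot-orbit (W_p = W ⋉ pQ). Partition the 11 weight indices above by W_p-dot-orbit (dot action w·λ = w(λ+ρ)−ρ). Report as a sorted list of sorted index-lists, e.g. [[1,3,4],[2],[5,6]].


Dynkin diagram of C (from the 8 off-diagonal −1 entries): D_5.

Folding the 11 weights λ_j+ρ into Ā_29 (reps in the given 5-coord order):

    λ_1+ρ ↦ (2, 3, 6, 10, 1)
    λ_2+ρ ↦ (11, 3, 2, 5, 0)
    λ_3+ρ ↦ (1, 10, 1, 8, 3)
    λ_4+ρ ↦ (11, 3, 2, 5, 0)
    λ_5+ρ ↦ (2, 3, 6, 10, 1)
    λ_6+ρ ↦ (1, 10, 1, 8, 3)
    λ_7+ρ ↦ (5, 2, 1, 2, 2)
    λ_8+ρ ↦ (2, 3, 6, 10, 1)
    λ_9+ρ ↦ (2, 3, 6, 10, 1)
    λ_10+ρ ↦ (1, 10, 1, 8, 3)
    λ_11+ρ ↦ (2, 3, 6, 10, 1)

These 11 weights hit 4 W_29-dot-orbits; sizes (5, 2, 3, 1):

[[1, 5, 8, 9, 11], [2, 4], [3, 6, 10], [7]]


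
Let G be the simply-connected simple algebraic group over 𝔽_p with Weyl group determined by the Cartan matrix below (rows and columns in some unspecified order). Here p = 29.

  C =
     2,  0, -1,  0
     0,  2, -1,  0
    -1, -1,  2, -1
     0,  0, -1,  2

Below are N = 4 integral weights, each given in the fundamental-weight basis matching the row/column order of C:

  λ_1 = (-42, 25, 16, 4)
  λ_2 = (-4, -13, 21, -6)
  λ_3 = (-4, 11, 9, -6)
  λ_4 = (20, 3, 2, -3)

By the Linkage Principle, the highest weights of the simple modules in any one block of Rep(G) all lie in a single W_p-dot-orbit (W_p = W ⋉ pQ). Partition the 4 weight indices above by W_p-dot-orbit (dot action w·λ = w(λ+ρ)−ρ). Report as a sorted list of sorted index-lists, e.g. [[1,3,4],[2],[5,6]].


C ↔ D_4 under row/col permutation; |W(D_4)| = 192.

λ_j+ρ reflected into Ā_29 (⟨·,θ^∨⟩≤29); 4-tuples as given:

    1: (3, 12, 2, 5)
    2: (3, 12, 2, 5)
    3: (3, 12, 2, 5)
    4: (21, 4, 1, 2)

Linkage partition of the 4 weights (2 classes, p=29):

[[1, 2, 3], [4]]


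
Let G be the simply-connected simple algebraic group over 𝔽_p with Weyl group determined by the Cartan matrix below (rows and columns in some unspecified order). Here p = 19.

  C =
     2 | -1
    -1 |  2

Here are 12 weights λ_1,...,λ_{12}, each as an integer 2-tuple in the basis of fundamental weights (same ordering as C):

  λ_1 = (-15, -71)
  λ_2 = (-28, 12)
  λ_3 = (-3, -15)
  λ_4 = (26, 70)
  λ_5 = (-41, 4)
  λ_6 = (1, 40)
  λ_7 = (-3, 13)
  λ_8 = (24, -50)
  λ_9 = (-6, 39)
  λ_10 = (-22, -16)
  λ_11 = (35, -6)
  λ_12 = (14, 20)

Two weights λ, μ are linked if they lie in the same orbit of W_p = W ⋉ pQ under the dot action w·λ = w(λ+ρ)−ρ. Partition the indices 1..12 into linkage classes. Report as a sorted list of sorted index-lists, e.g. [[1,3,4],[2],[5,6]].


A_2 Cartan matrix, 2 simple roots permuted; ρ=(1,1).

λ_j+ρ reflected into Ā_19 (⟨·,θ^∨⟩≤19); 2-tuples as given:

  1: (5, 6);  2: (5, 6);  3: (14, 2);  4: (3, 5);  5: (14, 2);  6: (14, 2);  7: (2, 12);  8: (5, 6);  9: (14, 2);  10: (2, 2);  11: (2, 12);  12: (2, 2)

The 12 indices split into 5 linkage classes (same alcove rep ⇔ same W_19-dot-orbit):

[[1, 2, 8], [3, 5, 6, 9], [4], [7, 11], [10, 12]]


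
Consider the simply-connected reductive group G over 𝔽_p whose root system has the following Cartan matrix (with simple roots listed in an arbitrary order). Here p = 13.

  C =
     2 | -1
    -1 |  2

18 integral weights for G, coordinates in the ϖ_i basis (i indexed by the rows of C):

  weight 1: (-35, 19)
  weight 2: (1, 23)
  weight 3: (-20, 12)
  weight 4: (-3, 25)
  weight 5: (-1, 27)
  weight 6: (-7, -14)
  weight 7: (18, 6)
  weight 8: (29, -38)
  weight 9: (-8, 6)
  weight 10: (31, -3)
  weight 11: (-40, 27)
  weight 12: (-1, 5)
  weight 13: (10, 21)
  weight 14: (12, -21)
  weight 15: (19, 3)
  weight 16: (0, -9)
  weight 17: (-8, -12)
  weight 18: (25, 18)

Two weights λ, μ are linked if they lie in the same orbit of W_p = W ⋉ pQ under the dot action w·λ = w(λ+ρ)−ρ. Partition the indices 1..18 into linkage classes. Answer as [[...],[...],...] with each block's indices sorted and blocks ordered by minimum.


Type A_2, rank 2, |W|=6; reorder rows/cols to standard.

Alcove-folded reps (p=13, 18 weights, presented ϖ-order):

  [1] (7, 1)
  [2] (11, 0)
  [3] (7, 0)
  [4] (11, 0)
  [5] (11, 0)
  [6] (7, 0)
  [7] (0, 6)
  [8] (2, 7)
  [9] (7, 0)
  [10] (2, 7)
  [11] (11, 0)
  [12] (0, 6)
  [13] (2, 7)
  [14] (0, 6)
  [15] (2, 7)
  [16] (7, 1)
  [17] (6, 2)
  [18] (7, 0)

Linkage partition of the 18 weights (6 classes, p=13):

[[1, 16], [2, 4, 5, 11], [3, 6, 9, 18], [7, 12, 14], [8, 10, 13, 15], [17]]


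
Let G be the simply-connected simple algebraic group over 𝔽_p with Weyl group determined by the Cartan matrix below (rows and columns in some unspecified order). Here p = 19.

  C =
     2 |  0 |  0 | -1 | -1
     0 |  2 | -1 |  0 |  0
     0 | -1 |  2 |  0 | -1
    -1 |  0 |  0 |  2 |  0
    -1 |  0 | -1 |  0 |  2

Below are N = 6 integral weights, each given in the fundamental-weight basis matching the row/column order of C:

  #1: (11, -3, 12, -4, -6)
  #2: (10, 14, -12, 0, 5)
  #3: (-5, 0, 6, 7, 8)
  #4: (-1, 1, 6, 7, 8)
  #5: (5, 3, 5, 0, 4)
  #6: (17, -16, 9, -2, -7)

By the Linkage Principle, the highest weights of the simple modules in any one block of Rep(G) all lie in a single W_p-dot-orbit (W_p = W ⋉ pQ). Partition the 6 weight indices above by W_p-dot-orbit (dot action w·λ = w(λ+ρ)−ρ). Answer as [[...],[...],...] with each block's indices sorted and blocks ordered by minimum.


Dynkin diagram of C (from the 8 off-diagonal −1 entries): A_5.

Alcove-folded reps (p=19, 6 weights, presented ϖ-order):

    [1] (4, 1, 6, 2, 5)
    [2] (4, 1, 6, 2, 5)
    [3] (4, 1, 6, 2, 5)
    [4] (0, 5, 2, 1, 9)
    [5] (4, 1, 6, 2, 5)
    [6] (4, 1, 6, 2, 5)

Partition of {1..6} into 2 W_19-dot-orbits:

[[1, 2, 3, 5, 6], [4]]


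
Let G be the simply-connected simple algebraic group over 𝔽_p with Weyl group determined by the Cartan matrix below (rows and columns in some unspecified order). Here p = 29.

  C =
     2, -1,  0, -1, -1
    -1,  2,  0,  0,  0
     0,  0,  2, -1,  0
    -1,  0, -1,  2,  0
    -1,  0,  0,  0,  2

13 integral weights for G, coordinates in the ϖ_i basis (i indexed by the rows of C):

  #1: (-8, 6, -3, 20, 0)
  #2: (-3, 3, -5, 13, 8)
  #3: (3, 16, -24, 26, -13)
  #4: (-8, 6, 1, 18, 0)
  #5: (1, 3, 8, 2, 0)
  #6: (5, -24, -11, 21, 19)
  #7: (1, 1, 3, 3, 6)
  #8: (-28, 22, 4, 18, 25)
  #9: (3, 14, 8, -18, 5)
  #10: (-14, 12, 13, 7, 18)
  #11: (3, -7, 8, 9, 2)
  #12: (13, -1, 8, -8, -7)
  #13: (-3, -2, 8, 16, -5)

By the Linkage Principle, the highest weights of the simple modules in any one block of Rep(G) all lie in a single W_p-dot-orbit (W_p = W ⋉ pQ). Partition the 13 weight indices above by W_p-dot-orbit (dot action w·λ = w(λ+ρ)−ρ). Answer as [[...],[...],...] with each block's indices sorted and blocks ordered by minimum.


C ↔ D_5 under row/col permutation; |W(D_5)| = 1920.

λ_j+ρ reflected into Ā_29 (⟨·,θ^∨⟩≤29); 5-tuples as given:

  1: (1, 0, 2, 7, 6)
  2: (2, 2, 4, 4, 7)
  3: (2, 2, 4, 4, 7)
  4: (1, 0, 2, 7, 6)
  5: (2, 4, 9, 3, 1)
  6: (2, 4, 9, 3, 1)
  7: (2, 2, 4, 4, 7)
  8: (2, 4, 9, 3, 1)
  9: (2, 2, 4, 4, 7)
  10: (1, 0, 2, 7, 6)
  11: (2, 4, 9, 3, 1)
  12: (1, 0, 2, 7, 6)
  13: (2, 4, 9, 3, 1)

These 13 weights hit 3 W_29-dot-orbits; sizes (4, 4, 5):

[[1, 4, 10, 12], [2, 3, 7, 9], [5, 6, 8, 11, 13]]


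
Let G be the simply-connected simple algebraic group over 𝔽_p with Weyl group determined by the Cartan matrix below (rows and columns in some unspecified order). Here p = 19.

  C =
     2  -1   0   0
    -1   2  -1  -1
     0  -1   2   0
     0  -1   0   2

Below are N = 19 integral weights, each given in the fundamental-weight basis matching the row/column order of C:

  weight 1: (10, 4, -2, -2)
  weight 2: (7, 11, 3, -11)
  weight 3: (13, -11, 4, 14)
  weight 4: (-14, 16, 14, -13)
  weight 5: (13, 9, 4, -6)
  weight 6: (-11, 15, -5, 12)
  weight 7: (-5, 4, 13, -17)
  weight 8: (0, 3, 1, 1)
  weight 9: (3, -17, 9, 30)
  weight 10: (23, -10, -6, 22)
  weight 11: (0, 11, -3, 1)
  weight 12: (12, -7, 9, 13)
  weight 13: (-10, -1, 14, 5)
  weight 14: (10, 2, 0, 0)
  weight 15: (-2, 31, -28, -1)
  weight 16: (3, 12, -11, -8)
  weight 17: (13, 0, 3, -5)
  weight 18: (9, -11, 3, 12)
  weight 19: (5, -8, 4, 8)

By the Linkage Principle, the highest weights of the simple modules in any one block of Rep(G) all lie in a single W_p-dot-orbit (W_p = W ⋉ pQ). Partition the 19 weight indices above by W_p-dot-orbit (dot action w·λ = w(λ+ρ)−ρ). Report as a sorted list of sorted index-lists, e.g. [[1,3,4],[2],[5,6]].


Dynkin diagram of C (from the 6 off-diagonal −1 entries): D_4.

Ā_19 reps of the 19 weights (D_4, coords as presented):

  λ_1 → (11, 3, 1, 1)
  λ_2 → (3, 4, 1, 5)
  λ_3 → (4, 0, 5, 5)
  λ_4 → (0, 4, 2, 1)
  λ_5 → (4, 0, 5, 5)
  λ_6 → (0, 4, 6, 3)
  λ_7 → (11, 3, 1, 1)
  λ_8 → (1, 4, 2, 2)
  λ_9 → (0, 4, 6, 3)
  λ_10 → (4, 0, 5, 5)
  λ_11 → (1, 4, 2, 2)
  λ_12 → (1, 4, 2, 2)
  λ_13 → (0, 4, 6, 3)
  λ_14 → (11, 3, 1, 1)
  λ_15 → (0, 4, 2, 1)
  λ_16 → (0, 4, 6, 3)
  λ_17 → (11, 3, 1, 1)
  λ_18 → (0, 4, 6, 3)
  λ_19 → (1, 4, 2, 2)

Linkage partition of the 19 weights (6 classes, p=19):

[[1, 7, 14, 17], [2], [3, 5, 10], [4, 15], [6, 9, 13, 16, 18], [8, 11, 12, 19]]


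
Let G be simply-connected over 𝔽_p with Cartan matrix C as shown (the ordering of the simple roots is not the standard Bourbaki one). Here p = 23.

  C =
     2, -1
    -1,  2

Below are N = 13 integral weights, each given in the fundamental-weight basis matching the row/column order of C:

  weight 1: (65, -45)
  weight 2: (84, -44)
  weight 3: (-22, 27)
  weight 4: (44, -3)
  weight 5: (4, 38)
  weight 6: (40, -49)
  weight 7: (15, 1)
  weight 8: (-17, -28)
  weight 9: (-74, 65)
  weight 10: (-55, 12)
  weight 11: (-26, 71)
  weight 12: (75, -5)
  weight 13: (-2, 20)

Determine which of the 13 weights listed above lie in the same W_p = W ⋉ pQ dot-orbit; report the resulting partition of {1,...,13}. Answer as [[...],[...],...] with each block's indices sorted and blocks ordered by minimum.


Dynkin diagram of C (from the 2 off-diagonal −1 entries): A_2.

Folding the 13 weights λ_j+ρ into Ā_23 (reps in the given 2-coord order):

  1: (1, 20) · 2: (3, 4) · 3: (16, 2) · 4: (1, 20) · 5: (16, 2) · 6: (16, 2) · 7: (16, 2) · 8: (3, 4) · 9: (3, 4) · 10: (10, 8) · 11: (1, 20) · 12: (3, 4) · 13: (1, 20)

The 13 indices split into 4 linkage classes (same alcove rep ⇔ same W_23-dot-orbit):

[[1, 4, 11, 13], [2, 8, 9, 12], [3, 5, 6, 7], [10]]


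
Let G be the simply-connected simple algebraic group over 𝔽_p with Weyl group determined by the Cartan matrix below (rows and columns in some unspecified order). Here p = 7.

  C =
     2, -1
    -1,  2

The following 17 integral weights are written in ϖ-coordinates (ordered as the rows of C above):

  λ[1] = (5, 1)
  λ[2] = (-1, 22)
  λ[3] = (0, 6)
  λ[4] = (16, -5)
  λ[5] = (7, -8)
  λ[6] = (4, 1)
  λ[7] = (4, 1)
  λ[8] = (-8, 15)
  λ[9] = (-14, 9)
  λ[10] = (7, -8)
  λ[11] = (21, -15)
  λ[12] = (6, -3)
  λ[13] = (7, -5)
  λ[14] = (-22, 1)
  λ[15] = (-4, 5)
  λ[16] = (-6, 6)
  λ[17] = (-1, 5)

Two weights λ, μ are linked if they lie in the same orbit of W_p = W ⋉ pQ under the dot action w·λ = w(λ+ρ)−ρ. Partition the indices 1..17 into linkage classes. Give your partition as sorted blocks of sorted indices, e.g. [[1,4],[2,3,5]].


Cartan matrix: type A_2 (|W|=6); un-permuting the 2 rows.

λ_j+ρ reflected into Ā_7 (⟨·,θ^∨⟩≤7); 2-tuples as given:

  λ_1 → (5, 1);  λ_2 → (0, 2);  λ_3 → (0, 6);  λ_4 → (3, 3);  λ_5 → (0, 6);  λ_6 → (5, 2);  λ_7 → (5, 2);  λ_8 → (0, 2);  λ_9 → (1, 3);  λ_10 → (0, 6);  λ_11 → (0, 6);  λ_12 → (5, 2);  λ_13 → (3, 3);  λ_14 → (0, 2);  λ_15 → (3, 3);  λ_16 → (5, 2);  λ_17 → (0, 6)

Grouping the 17 weights by Ā_7-representative: 6 linkage classes.

[[1], [2, 8, 14], [3, 5, 10, 11, 17], [4, 13, 15], [6, 7, 12, 16], [9]]


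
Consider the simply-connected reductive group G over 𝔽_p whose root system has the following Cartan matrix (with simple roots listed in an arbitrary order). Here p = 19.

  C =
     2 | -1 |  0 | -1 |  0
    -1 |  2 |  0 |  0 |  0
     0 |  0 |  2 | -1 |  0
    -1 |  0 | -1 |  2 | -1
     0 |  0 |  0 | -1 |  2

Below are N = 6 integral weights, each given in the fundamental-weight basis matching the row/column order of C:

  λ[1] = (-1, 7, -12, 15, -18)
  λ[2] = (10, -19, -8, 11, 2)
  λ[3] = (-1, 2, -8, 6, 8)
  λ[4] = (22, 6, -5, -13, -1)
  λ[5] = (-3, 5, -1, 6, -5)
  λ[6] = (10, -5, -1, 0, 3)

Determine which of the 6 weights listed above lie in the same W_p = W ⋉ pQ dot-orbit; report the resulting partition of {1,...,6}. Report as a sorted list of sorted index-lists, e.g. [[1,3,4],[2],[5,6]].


Type D_5, rank 5, |W|=1920; reorder rows/cols to standard.

λ_j+ρ reflected into Ā_19 (⟨·,θ^∨⟩≤19); 5-tuples as given:

  λ_1 → (2, 4, 0, 1, 4);  λ_2 → (2, 4, 0, 1, 4);  λ_3 → (0, 3, 7, 0, 9);  λ_4 → (2, 4, 0, 1, 4);  λ_5 → (2, 4, 0, 1, 4);  λ_6 → (2, 4, 0, 1, 4)

Partition of {1..6} into 2 W_19-dot-orbits:

[[1, 2, 4, 5, 6], [3]]


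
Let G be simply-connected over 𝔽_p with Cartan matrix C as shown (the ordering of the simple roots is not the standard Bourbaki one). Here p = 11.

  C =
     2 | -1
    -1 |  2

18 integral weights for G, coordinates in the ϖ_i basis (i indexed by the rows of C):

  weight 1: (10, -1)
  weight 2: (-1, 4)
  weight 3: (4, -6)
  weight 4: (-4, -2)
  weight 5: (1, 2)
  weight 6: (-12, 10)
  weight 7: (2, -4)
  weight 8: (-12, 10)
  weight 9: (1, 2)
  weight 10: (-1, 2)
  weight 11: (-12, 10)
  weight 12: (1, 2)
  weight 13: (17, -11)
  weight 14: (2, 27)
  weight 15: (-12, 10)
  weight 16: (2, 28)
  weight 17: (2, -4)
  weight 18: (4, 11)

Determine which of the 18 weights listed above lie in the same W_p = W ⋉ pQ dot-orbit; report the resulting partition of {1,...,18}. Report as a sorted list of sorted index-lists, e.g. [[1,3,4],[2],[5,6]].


Type A_2, rank 2, |W|=6; reorder rows/cols to standard.

Each λ_j+ρ reduced to Ā_11; 2-tuples below use C's row order:

  [1] (11, 0)
  [2] (0, 5)
  [3] (0, 5)
  [4] (1, 3)
  [5] (2, 3)
  [6] (11, 0)
  [7] (0, 3)
  [8] (11, 0)
  [9] (2, 3)
  [10] (0, 3)
  [11] (11, 0)
  [12] (2, 3)
  [13] (1, 3)
  [14] (2, 3)
  [15] (11, 0)
  [16] (1, 3)
  [17] (0, 3)
  [18] (1, 5)

These 18 weights hit 6 W_11-dot-orbits; sizes (5, 2, 3, 4, 3, 1):

[[1, 6, 8, 11, 15], [2, 3], [4, 13, 16], [5, 9, 12, 14], [7, 10, 17], [18]]


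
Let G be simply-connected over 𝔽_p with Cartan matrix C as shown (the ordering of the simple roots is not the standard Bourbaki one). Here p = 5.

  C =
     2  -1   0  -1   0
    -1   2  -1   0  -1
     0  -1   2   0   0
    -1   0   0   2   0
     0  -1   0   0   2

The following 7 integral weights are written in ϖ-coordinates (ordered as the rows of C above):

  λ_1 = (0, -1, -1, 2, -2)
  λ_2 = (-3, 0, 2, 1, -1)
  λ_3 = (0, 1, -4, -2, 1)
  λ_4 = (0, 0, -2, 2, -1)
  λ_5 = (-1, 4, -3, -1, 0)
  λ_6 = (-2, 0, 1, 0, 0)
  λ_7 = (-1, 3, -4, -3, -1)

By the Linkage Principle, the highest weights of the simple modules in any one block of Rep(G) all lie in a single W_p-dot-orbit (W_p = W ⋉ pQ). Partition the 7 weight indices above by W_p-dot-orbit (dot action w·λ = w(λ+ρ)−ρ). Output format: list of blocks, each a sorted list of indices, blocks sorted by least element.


Root system D_5: the 5×5 matrix C matches after relabeling.

Folding the 7 weights λ_j+ρ into Ā_5 (reps in the given 5-coord order):

  1: (0, 0, 1, 3, 0) · 2: (1, 0, 2, 0, 1) · 3: (1, 0, 2, 0, 1) · 4: (0, 0, 1, 3, 0) · 5: (0, 0, 1, 3, 0) · 6: (1, 0, 2, 0, 1) · 7: (1, 0, 2, 0, 1)

Linkage partition of the 7 weights (2 classes, p=5):

[[1, 4, 5], [2, 3, 6, 7]]


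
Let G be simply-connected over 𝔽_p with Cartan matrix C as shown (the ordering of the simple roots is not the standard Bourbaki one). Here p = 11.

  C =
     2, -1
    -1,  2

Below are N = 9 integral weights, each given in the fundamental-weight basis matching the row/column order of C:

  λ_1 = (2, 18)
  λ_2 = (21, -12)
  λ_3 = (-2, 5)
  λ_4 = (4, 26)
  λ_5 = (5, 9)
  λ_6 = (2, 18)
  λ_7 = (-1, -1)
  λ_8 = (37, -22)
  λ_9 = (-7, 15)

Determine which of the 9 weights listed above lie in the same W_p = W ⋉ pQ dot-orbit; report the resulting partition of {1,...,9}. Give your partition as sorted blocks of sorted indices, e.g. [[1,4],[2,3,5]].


Root system A_2: the 2×2 matrix C matches after relabeling.

Folding the 9 weights λ_j+ρ into Ā_11 (reps in the given 2-coord order):

  1: (8, 0)
  2: (0, 0)
  3: (1, 5)
  4: (1, 5)
  5: (1, 5)
  6: (8, 0)
  7: (0, 0)
  8: (1, 5)
  9: (1, 5)

Linkage partition of the 9 weights (3 classes, p=11):

[[1, 6], [2, 7], [3, 4, 5, 8, 9]]
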